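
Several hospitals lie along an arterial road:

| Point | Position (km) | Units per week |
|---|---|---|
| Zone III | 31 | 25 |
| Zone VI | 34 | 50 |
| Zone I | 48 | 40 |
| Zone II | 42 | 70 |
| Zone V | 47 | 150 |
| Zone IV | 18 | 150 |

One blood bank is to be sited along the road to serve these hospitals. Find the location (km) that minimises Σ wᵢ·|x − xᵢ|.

x = 42

For a sum of weighted absolute distances on a line, the optimum is the weighted median (not the mean). Total weight W = 485; half-weight = 242.5.
Sort by position and accumulate weight:
  km 18 (Zone IV, w=150) → cum 150
  km 31 (Zone III, w=25) → cum 175
  km 34 (Zone VI, w=50) → cum 225
  km 42 (Zone II, w=70) → cum 295  ≥ 242.5 → median here
  km 47 (Zone V, w=150) → cum 445
  km 48 (Zone I, w=40) → cum 485
Optimal location: km 42.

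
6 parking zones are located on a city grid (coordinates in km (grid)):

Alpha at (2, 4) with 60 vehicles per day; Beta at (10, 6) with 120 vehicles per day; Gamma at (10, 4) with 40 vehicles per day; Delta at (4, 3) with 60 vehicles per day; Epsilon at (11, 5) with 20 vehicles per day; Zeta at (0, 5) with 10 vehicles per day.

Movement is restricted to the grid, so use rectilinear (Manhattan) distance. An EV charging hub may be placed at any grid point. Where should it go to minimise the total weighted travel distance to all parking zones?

Manhattan distance separates: Σwᵢ(|x−xᵢ|+|y−yᵢ|) = Σwᵢ|x−xᵢ| + Σwᵢ|y−yᵢ|, so x and y are optimised independently as 1-D weighted medians.
Total weight W = 310; half = 155.
x-coordinate, sorted with cumulative weight:
  x=0 (Zeta, w=10) cum 10
  x=2 (Alpha, w=60) cum 70
  x=4 (Delta, w=60) cum 130
  x=10 (Beta, w=120) cum 250  ← median
  x=10 (Gamma, w=40) cum 290
  x=11 (Epsilon, w=20) cum 310
⇒ x* = 10
y-coordinate, sorted with cumulative weight:
  y=3 (Delta, w=60) cum 60
  y=4 (Alpha, w=60) cum 120
  y=4 (Gamma, w=40) cum 160  ← median
  y=5 (Epsilon, w=20) cum 180
  y=5 (Zeta, w=10) cum 190
  y=6 (Beta, w=120) cum 310
⇒ y* = 4

(10, 4)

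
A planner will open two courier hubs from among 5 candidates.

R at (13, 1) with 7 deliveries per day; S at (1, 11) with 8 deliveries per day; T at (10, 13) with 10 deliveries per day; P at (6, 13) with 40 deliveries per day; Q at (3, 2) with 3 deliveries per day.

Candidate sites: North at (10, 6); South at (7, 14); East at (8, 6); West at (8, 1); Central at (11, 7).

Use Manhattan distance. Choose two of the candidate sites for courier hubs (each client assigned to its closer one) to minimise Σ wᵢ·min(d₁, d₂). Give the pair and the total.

{South, West}, total 245

Evaluate every pair (each demand assigned to the nearer of the two):
  {South, West}: total = 245
  {North, South}: total = 281
  {South, Central}: total = 287
  {South, East}: total = 289
  {East, West}: total = 599
  {North, East}: total = 609
  {East, Central}: total = 609
  {North, West}: total = 675
  {West, Central}: total = 675
  {North, Central}: total = 711
Best pair: {South, West} with total 245.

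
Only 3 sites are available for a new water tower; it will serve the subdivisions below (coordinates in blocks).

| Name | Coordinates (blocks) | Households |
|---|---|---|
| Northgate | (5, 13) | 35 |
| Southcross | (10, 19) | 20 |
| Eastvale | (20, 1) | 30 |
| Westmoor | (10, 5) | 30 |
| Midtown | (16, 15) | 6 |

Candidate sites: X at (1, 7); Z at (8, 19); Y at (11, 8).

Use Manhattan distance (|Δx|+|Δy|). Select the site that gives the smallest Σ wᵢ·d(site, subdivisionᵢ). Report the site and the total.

Total weighted distance at each candidate:
  X (1, 7): total = 1988
  Z (8, 19): total = 1807
  Y (11, 8): total = 1297
Minimum is at Y with total 1297 blocks.

Y, total 1297 blocks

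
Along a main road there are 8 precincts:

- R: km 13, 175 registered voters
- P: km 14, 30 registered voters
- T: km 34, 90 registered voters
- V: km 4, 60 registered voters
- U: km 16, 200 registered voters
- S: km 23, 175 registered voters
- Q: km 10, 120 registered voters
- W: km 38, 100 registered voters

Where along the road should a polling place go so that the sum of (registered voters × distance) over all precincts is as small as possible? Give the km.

For a sum of weighted absolute distances on a line, the optimum is the weighted median (not the mean). Total weight W = 950; half-weight = 475.
Sort by position and accumulate weight:
  km 4 (V, w=60) → cum 60
  km 10 (Q, w=120) → cum 180
  km 13 (R, w=175) → cum 355
  km 14 (P, w=30) → cum 385
  km 16 (U, w=200) → cum 585  ≥ 475 → median here
  km 23 (S, w=175) → cum 760
  km 34 (T, w=90) → cum 850
  km 38 (W, w=100) → cum 950
Optimal location: km 16.

x = 16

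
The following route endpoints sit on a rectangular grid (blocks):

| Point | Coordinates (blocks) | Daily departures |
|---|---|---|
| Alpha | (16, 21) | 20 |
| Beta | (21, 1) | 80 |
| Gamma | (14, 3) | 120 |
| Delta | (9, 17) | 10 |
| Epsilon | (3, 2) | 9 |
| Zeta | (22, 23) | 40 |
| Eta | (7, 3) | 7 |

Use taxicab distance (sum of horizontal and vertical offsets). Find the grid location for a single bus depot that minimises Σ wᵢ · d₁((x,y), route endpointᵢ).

Manhattan distance separates: Σwᵢ(|x−xᵢ|+|y−yᵢ|) = Σwᵢ|x−xᵢ| + Σwᵢ|y−yᵢ|, so x and y are optimised independently as 1-D weighted medians.
Total weight W = 286; half = 143.
x-coordinate, sorted with cumulative weight:
  x=3 (Epsilon, w=9) cum 9
  x=7 (Eta, w=7) cum 16
  x=9 (Delta, w=10) cum 26
  x=14 (Gamma, w=120) cum 146  ← median
  x=16 (Alpha, w=20) cum 166
  x=21 (Beta, w=80) cum 246
  x=22 (Zeta, w=40) cum 286
⇒ x* = 14
y-coordinate, sorted with cumulative weight:
  y=1 (Beta, w=80) cum 80
  y=2 (Epsilon, w=9) cum 89
  y=3 (Gamma, w=120) cum 209  ← median
  y=3 (Eta, w=7) cum 216
  y=17 (Delta, w=10) cum 226
  y=21 (Alpha, w=20) cum 246
  y=23 (Zeta, w=40) cum 286
⇒ y* = 3

(14, 3)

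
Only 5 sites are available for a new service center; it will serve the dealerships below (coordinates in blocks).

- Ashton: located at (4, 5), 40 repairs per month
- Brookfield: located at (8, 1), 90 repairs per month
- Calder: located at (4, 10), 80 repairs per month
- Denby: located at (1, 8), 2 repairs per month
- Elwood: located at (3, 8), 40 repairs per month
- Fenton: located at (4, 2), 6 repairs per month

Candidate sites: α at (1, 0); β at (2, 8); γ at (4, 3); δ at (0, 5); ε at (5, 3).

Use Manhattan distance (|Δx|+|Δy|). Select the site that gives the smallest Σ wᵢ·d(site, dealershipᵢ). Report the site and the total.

γ, total 1442 blocks

Total weighted distance at each candidate:
  α (1, 0): total = 2526
  β (2, 8): total = 1780
  γ (4, 3): total = 1442
  δ (0, 5): total = 2250
  ε (5, 3): total = 1520
Minimum is at γ with total 1442 blocks.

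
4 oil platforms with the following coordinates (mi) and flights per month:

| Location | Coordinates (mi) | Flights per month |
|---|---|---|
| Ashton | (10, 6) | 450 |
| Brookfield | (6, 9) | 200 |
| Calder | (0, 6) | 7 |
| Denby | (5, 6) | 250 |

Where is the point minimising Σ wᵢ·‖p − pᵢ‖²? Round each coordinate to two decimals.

The minimiser of Σwᵢ‖p−pᵢ‖² is the weighted centroid p* = (Σwᵢpᵢ)/(Σwᵢ).
Σwᵢ = 907.
Σwᵢxᵢ = 450·10 + 200·6 + 7·0 + 250·5 = 6950.
Σwᵢyᵢ = 450·6 + 200·9 + 7·6 + 250·6 = 6042.
x* = 6950/907 = 7.66, y* = 6042/907 = 6.66.

(7.66, 6.66)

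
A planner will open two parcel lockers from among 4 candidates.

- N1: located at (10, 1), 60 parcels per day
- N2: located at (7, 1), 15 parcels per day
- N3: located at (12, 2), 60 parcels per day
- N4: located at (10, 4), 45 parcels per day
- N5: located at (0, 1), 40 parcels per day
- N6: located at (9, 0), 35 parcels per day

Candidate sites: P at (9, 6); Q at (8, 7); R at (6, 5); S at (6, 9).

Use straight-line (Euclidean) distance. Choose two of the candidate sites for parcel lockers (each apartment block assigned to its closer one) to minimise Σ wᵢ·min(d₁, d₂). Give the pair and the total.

{P, R}, total 1260.9

Evaluate every pair (each demand assigned to the nearer of the two):
  {P, R}: total = 1260.9
  {P, Q}: total = 1397.3
  {P, S}: total = 1397.3
  {Q, R}: total = 1440.2
  {R, S}: total = 1481.8
  {Q, S}: total = 1664.6
Best pair: {P, R} with total 1260.9.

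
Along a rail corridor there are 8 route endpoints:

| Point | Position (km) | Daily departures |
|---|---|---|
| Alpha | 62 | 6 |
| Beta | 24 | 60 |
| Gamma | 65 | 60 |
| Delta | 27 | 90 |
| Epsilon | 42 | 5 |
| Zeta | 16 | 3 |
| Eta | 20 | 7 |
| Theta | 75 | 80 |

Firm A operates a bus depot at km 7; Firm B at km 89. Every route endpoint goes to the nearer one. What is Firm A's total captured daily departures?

The indifferent point is the midpoint (7+89)/2 = 48; route endpoints left of it (closer to Firm A at 7) go to Firm A, those right go to Firm B.
  Zeta at 16 (w=3) → Firm A
  Eta at 20 (w=7) → Firm A
  Beta at 24 (w=60) → Firm A
  Delta at 27 (w=90) → Firm A
  Epsilon at 42 (w=5) → Firm A
  Alpha at 62 (w=6) → Firm B
  Gamma at 65 (w=60) → Firm B
  Theta at 75 (w=80) → Firm B
Firm A captures 165; Firm B captures 146.

165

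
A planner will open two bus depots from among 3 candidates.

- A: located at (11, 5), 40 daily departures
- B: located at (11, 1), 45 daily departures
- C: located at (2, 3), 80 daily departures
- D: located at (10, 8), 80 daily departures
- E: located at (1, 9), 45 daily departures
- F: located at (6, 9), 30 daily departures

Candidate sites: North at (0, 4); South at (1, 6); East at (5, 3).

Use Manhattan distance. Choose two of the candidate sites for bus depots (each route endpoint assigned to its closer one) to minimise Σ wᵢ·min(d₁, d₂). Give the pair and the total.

{South, East}, total 2065

Evaluate every pair (each demand assigned to the nearer of the two):
  {South, East}: total = 2065
  {North, East}: total = 2200
  {North, South}: total = 2565
Best pair: {South, East} with total 2065.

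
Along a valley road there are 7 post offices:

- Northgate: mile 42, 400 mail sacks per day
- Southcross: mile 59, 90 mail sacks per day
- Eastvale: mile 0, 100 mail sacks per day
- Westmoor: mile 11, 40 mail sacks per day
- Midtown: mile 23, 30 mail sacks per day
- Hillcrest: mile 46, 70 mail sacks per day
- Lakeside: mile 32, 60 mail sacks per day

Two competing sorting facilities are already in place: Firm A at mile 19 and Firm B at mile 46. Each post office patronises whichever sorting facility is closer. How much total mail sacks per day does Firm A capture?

The indifferent point is the midpoint (19+46)/2 = 32.5; post offices left of it (closer to Firm A at 19) go to Firm A, those right go to Firm B.
  Eastvale at 0 (w=100) → Firm A
  Westmoor at 11 (w=40) → Firm A
  Midtown at 23 (w=30) → Firm A
  Lakeside at 32 (w=60) → Firm A
  Northgate at 42 (w=400) → Firm B
  Hillcrest at 46 (w=70) → Firm B
  Southcross at 59 (w=90) → Firm B
Firm A captures 230; Firm B captures 560.

230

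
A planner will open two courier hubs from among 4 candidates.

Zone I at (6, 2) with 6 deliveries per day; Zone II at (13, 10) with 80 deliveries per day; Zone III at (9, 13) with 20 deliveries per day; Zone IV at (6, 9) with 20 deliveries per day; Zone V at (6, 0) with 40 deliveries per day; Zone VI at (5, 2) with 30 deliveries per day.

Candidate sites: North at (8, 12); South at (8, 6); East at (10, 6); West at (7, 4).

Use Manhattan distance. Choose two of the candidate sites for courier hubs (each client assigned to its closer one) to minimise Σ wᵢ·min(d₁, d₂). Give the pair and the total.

{North, West}, total 1038

Evaluate every pair (each demand assigned to the nearer of the two):
  {North, West}: total = 1038
  {East, West}: total = 1178
  {North, South}: total = 1266
  {South, West}: total = 1318
  {South, East}: total = 1386
  {North, East}: total = 1418
Best pair: {North, West} with total 1038.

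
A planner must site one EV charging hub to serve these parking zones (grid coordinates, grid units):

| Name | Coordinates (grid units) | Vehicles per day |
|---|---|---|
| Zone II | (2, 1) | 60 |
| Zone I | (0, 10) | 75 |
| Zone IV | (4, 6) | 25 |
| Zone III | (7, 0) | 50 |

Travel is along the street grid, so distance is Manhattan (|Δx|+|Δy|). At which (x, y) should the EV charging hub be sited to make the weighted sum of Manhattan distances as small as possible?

Manhattan distance separates: Σwᵢ(|x−xᵢ|+|y−yᵢ|) = Σwᵢ|x−xᵢ| + Σwᵢ|y−yᵢ|, so x and y are optimised independently as 1-D weighted medians.
Total weight W = 210; half = 105.
x-coordinate, sorted with cumulative weight:
  x=0 (Zone I, w=75) cum 75
  x=2 (Zone II, w=60) cum 135  ← median
  x=4 (Zone IV, w=25) cum 160
  x=7 (Zone III, w=50) cum 210
⇒ x* = 2
y-coordinate, sorted with cumulative weight:
  y=0 (Zone III, w=50) cum 50
  y=1 (Zone II, w=60) cum 110  ← median
  y=6 (Zone IV, w=25) cum 135
  y=10 (Zone I, w=75) cum 210
⇒ y* = 1

(2, 1)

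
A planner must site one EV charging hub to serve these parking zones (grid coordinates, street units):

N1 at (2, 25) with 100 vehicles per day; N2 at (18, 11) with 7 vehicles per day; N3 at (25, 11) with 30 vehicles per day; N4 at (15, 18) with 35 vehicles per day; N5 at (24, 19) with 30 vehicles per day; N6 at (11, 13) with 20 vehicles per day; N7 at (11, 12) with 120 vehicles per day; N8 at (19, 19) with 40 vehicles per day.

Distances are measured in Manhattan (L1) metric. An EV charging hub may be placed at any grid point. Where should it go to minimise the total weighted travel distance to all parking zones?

(11, 18)

Manhattan distance separates: Σwᵢ(|x−xᵢ|+|y−yᵢ|) = Σwᵢ|x−xᵢ| + Σwᵢ|y−yᵢ|, so x and y are optimised independently as 1-D weighted medians.
Total weight W = 382; half = 191.
x-coordinate, sorted with cumulative weight:
  x=2 (N1, w=100) cum 100
  x=11 (N6, w=20) cum 120
  x=11 (N7, w=120) cum 240  ← median
  x=15 (N4, w=35) cum 275
  x=18 (N2, w=7) cum 282
  x=19 (N8, w=40) cum 322
  x=24 (N5, w=30) cum 352
  x=25 (N3, w=30) cum 382
⇒ x* = 11
y-coordinate, sorted with cumulative weight:
  y=11 (N2, w=7) cum 7
  y=11 (N3, w=30) cum 37
  y=12 (N7, w=120) cum 157
  y=13 (N6, w=20) cum 177
  y=18 (N4, w=35) cum 212  ← median
  y=19 (N5, w=30) cum 242
  y=19 (N8, w=40) cum 282
  y=25 (N1, w=100) cum 382
⇒ y* = 18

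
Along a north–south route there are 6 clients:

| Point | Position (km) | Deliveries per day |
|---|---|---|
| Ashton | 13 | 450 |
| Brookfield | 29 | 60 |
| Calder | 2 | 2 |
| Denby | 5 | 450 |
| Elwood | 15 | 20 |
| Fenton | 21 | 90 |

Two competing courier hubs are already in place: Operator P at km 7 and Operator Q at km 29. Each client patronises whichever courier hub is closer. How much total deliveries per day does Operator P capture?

922

The indifferent point is the midpoint (7+29)/2 = 18; clients left of it (closer to Operator P at 7) go to Operator P, those right go to Operator Q.
  Calder at 2 (w=2) → Operator P
  Denby at 5 (w=450) → Operator P
  Ashton at 13 (w=450) → Operator P
  Elwood at 15 (w=20) → Operator P
  Fenton at 21 (w=90) → Operator Q
  Brookfield at 29 (w=60) → Operator Q
Operator P captures 922; Operator Q captures 150.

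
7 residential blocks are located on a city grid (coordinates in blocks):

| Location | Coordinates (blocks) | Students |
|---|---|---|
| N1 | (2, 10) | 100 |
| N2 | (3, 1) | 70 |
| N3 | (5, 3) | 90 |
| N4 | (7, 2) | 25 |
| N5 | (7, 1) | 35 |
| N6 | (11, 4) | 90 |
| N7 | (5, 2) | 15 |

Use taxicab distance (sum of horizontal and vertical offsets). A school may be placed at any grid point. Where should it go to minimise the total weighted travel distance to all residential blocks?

(5, 3)

Manhattan distance separates: Σwᵢ(|x−xᵢ|+|y−yᵢ|) = Σwᵢ|x−xᵢ| + Σwᵢ|y−yᵢ|, so x and y are optimised independently as 1-D weighted medians.
Total weight W = 425; half = 212.5.
x-coordinate, sorted with cumulative weight:
  x=2 (N1, w=100) cum 100
  x=3 (N2, w=70) cum 170
  x=5 (N3, w=90) cum 260  ← median
  x=5 (N7, w=15) cum 275
  x=7 (N4, w=25) cum 300
  x=7 (N5, w=35) cum 335
  x=11 (N6, w=90) cum 425
⇒ x* = 5
y-coordinate, sorted with cumulative weight:
  y=1 (N2, w=70) cum 70
  y=1 (N5, w=35) cum 105
  y=2 (N4, w=25) cum 130
  y=2 (N7, w=15) cum 145
  y=3 (N3, w=90) cum 235  ← median
  y=4 (N6, w=90) cum 325
  y=10 (N1, w=100) cum 425
⇒ y* = 3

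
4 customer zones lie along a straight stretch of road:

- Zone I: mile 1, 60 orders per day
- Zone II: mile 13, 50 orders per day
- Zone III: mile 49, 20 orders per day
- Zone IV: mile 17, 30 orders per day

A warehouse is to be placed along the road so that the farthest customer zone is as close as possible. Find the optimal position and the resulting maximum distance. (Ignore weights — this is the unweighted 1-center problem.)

location 25, max distance 24

The 1-center on a line is the midpoint of the two extreme points: leftmost at 1, rightmost at 49.
Optimal location = (1 + 49)/2 = 25; maximum distance = (49 − 1)/2 = 24.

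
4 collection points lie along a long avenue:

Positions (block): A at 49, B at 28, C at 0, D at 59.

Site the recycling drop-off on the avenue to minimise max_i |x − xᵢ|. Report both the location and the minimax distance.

location 29.5, max distance 29.5

The 1-center on a line is the midpoint of the two extreme points: leftmost at 0, rightmost at 59.
Optimal location = (0 + 59)/2 = 29.5; maximum distance = (59 − 0)/2 = 29.5.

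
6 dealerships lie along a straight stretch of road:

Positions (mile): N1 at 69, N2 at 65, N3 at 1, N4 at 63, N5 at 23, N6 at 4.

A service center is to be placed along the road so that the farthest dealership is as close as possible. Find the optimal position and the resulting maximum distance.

The 1-center on a line is the midpoint of the two extreme points: leftmost at 1, rightmost at 69.
Optimal location = (1 + 69)/2 = 35; maximum distance = (69 − 1)/2 = 34.

location 35, max distance 34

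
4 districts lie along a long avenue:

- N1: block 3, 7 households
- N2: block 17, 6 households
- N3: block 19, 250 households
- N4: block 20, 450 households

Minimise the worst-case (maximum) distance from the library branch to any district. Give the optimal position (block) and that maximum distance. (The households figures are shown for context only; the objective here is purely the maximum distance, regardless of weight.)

location 11.5, max distance 8.5

The 1-center on a line is the midpoint of the two extreme points: leftmost at 3, rightmost at 20.
Optimal location = (3 + 20)/2 = 11.5; maximum distance = (20 − 3)/2 = 8.5.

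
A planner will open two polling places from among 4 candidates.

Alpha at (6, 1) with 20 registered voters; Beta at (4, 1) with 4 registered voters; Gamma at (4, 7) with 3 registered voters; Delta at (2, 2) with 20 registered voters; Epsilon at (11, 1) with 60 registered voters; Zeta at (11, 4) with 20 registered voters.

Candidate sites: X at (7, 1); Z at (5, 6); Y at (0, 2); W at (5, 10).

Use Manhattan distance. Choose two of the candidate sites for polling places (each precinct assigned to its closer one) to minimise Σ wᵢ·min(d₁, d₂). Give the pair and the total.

{X, Y}, total 479

Evaluate every pair (each demand assigned to the nearer of the two):
  {X, Y}: total = 479
  {X, Z}: total = 538
  {X, W}: total = 544
  {Z, Y}: total = 1006
  {Z, W}: total = 1110
  {Y, W}: total = 1172
Best pair: {X, Y} with total 479.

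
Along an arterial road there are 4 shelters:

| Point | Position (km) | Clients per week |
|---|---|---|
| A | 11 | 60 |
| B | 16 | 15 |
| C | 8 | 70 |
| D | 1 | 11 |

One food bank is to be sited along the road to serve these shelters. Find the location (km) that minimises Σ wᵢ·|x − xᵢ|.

For a sum of weighted absolute distances on a line, the optimum is the weighted median (not the mean). Total weight W = 156; half-weight = 78.
Sort by position and accumulate weight:
  km 1 (D, w=11) → cum 11
  km 8 (C, w=70) → cum 81  ≥ 78 → median here
  km 11 (A, w=60) → cum 141
  km 16 (B, w=15) → cum 156
Optimal location: km 8.

x = 8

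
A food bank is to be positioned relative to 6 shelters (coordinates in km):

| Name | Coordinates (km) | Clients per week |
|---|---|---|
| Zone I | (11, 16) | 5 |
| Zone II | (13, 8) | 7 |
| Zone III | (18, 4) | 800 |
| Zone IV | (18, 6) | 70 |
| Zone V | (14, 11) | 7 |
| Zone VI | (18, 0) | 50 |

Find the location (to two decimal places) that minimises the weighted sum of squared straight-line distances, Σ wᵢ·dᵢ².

The minimiser of Σwᵢ‖p−pᵢ‖² is the weighted centroid p* = (Σwᵢpᵢ)/(Σwᵢ).
Σwᵢ = 939.
Σwᵢxᵢ = 5·11 + 7·13 + 800·18 + 70·18 + 7·14 + 50·18 = 16804.
Σwᵢyᵢ = 5·16 + 7·8 + 800·4 + 70·6 + 7·11 + 50·0 = 3833.
x* = 16804/939 = 17.90, y* = 3833/939 = 4.08.

(17.90, 4.08)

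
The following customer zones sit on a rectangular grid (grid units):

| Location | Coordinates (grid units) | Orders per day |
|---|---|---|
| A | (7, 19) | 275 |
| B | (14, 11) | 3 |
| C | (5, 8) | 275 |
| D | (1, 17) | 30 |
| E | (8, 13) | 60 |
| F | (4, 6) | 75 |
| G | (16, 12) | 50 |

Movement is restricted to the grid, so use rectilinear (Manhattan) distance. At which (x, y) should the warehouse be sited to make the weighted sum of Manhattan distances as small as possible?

(7, 12)

Manhattan distance separates: Σwᵢ(|x−xᵢ|+|y−yᵢ|) = Σwᵢ|x−xᵢ| + Σwᵢ|y−yᵢ|, so x and y are optimised independently as 1-D weighted medians.
Total weight W = 768; half = 384.
x-coordinate, sorted with cumulative weight:
  x=1 (D, w=30) cum 30
  x=4 (F, w=75) cum 105
  x=5 (C, w=275) cum 380
  x=7 (A, w=275) cum 655  ← median
  x=8 (E, w=60) cum 715
  x=14 (B, w=3) cum 718
  x=16 (G, w=50) cum 768
⇒ x* = 7
y-coordinate, sorted with cumulative weight:
  y=6 (F, w=75) cum 75
  y=8 (C, w=275) cum 350
  y=11 (B, w=3) cum 353
  y=12 (G, w=50) cum 403  ← median
  y=13 (E, w=60) cum 463
  y=17 (D, w=30) cum 493
  y=19 (A, w=275) cum 768
⇒ y* = 12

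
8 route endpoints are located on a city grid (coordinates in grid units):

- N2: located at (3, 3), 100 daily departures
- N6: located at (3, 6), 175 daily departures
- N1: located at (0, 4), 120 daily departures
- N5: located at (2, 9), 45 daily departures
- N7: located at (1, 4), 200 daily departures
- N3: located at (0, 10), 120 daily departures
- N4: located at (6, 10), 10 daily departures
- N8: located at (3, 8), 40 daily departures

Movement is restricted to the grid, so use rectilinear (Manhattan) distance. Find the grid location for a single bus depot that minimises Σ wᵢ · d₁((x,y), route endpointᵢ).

Manhattan distance separates: Σwᵢ(|x−xᵢ|+|y−yᵢ|) = Σwᵢ|x−xᵢ| + Σwᵢ|y−yᵢ|, so x and y are optimised independently as 1-D weighted medians.
Total weight W = 810; half = 405.
x-coordinate, sorted with cumulative weight:
  x=0 (N1, w=120) cum 120
  x=0 (N3, w=120) cum 240
  x=1 (N7, w=200) cum 440  ← median
  x=2 (N5, w=45) cum 485
  x=3 (N2, w=100) cum 585
  x=3 (N6, w=175) cum 760
  x=3 (N8, w=40) cum 800
  x=6 (N4, w=10) cum 810
⇒ x* = 1
y-coordinate, sorted with cumulative weight:
  y=3 (N2, w=100) cum 100
  y=4 (N1, w=120) cum 220
  y=4 (N7, w=200) cum 420  ← median
  y=6 (N6, w=175) cum 595
  y=8 (N8, w=40) cum 635
  y=9 (N5, w=45) cum 680
  y=10 (N3, w=120) cum 800
  y=10 (N4, w=10) cum 810
⇒ y* = 4

(1, 4)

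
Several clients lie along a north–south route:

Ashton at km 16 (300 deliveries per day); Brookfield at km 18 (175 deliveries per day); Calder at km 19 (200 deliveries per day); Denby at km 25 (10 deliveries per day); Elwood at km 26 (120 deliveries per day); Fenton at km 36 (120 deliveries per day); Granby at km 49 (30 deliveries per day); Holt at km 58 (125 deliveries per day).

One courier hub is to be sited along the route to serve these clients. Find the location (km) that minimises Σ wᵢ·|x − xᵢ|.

For a sum of weighted absolute distances on a line, the optimum is the weighted median (not the mean). Total weight W = 1080; half-weight = 540.
Sort by position and accumulate weight:
  km 16 (Ashton, w=300) → cum 300
  km 18 (Brookfield, w=175) → cum 475
  km 19 (Calder, w=200) → cum 675  ≥ 540 → median here
  km 25 (Denby, w=10) → cum 685
  km 26 (Elwood, w=120) → cum 805
  km 36 (Fenton, w=120) → cum 925
  km 49 (Granby, w=30) → cum 955
  km 58 (Holt, w=125) → cum 1080
Optimal location: km 19.

x = 19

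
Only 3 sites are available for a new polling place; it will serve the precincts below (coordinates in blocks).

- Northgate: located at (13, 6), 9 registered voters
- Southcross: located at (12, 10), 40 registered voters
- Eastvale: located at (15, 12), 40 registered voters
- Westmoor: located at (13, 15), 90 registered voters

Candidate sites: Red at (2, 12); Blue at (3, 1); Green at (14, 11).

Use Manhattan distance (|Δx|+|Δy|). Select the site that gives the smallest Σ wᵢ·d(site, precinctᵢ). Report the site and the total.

Green, total 704 blocks

Total weighted distance at each candidate:
  Red (2, 12): total = 2413
  Blue (3, 1): total = 3935
  Green (14, 11): total = 704
Minimum is at Green with total 704 blocks.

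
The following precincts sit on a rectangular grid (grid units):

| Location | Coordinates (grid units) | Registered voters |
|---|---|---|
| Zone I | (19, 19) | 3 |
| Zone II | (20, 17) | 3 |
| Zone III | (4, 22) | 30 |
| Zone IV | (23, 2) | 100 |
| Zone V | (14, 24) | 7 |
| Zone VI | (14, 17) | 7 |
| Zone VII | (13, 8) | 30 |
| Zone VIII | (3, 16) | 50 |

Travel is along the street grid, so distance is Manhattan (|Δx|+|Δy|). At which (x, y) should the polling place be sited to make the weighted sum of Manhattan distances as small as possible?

(14, 8)

Manhattan distance separates: Σwᵢ(|x−xᵢ|+|y−yᵢ|) = Σwᵢ|x−xᵢ| + Σwᵢ|y−yᵢ|, so x and y are optimised independently as 1-D weighted medians.
Total weight W = 230; half = 115.
x-coordinate, sorted with cumulative weight:
  x=3 (Zone VIII, w=50) cum 50
  x=4 (Zone III, w=30) cum 80
  x=13 (Zone VII, w=30) cum 110
  x=14 (Zone V, w=7) cum 117  ← median
  x=14 (Zone VI, w=7) cum 124
  x=19 (Zone I, w=3) cum 127
  x=20 (Zone II, w=3) cum 130
  x=23 (Zone IV, w=100) cum 230
⇒ x* = 14
y-coordinate, sorted with cumulative weight:
  y=2 (Zone IV, w=100) cum 100
  y=8 (Zone VII, w=30) cum 130  ← median
  y=16 (Zone VIII, w=50) cum 180
  y=17 (Zone II, w=3) cum 183
  y=17 (Zone VI, w=7) cum 190
  y=19 (Zone I, w=3) cum 193
  y=22 (Zone III, w=30) cum 223
  y=24 (Zone V, w=7) cum 230
⇒ y* = 8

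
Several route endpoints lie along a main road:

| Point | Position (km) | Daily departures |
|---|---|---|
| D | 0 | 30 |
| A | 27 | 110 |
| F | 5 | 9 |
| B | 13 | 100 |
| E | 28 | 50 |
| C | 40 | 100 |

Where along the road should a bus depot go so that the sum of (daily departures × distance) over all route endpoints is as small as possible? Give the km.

For a sum of weighted absolute distances on a line, the optimum is the weighted median (not the mean). Total weight W = 399; half-weight = 199.5.
Sort by position and accumulate weight:
  km 0 (D, w=30) → cum 30
  km 5 (F, w=9) → cum 39
  km 13 (B, w=100) → cum 139
  km 27 (A, w=110) → cum 249  ≥ 199.5 → median here
  km 28 (E, w=50) → cum 299
  km 40 (C, w=100) → cum 399
Optimal location: km 27.

x = 27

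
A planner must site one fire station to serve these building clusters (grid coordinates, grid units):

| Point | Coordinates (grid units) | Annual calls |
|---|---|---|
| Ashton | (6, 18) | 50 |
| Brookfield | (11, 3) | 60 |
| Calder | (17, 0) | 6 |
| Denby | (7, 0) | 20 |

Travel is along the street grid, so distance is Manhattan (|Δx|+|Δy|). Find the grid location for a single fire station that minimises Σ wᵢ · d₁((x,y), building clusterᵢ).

Manhattan distance separates: Σwᵢ(|x−xᵢ|+|y−yᵢ|) = Σwᵢ|x−xᵢ| + Σwᵢ|y−yᵢ|, so x and y are optimised independently as 1-D weighted medians.
Total weight W = 136; half = 68.
x-coordinate, sorted with cumulative weight:
  x=6 (Ashton, w=50) cum 50
  x=7 (Denby, w=20) cum 70  ← median
  x=11 (Brookfield, w=60) cum 130
  x=17 (Calder, w=6) cum 136
⇒ x* = 7
y-coordinate, sorted with cumulative weight:
  y=0 (Calder, w=6) cum 6
  y=0 (Denby, w=20) cum 26
  y=3 (Brookfield, w=60) cum 86  ← median
  y=18 (Ashton, w=50) cum 136
⇒ y* = 3

(7, 3)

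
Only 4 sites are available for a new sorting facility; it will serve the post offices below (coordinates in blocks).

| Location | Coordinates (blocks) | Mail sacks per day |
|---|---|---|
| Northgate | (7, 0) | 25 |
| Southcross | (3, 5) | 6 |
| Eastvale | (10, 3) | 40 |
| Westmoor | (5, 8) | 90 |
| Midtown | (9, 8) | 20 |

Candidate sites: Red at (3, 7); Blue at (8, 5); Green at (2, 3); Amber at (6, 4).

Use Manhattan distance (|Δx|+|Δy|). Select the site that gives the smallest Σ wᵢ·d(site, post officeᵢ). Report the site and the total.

Total weighted distance at each candidate:
  Red (3, 7): total = 1137
  Blue (8, 5): total = 960
  Green (2, 3): total = 1498
  Amber (6, 4): total = 939
Minimum is at Amber with total 939 blocks.

Amber, total 939 blocks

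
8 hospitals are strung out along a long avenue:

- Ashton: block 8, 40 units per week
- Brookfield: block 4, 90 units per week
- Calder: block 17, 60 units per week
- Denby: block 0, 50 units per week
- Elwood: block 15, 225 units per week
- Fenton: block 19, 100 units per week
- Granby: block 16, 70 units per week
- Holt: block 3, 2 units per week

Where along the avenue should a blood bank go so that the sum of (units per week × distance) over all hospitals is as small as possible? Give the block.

For a sum of weighted absolute distances on a line, the optimum is the weighted median (not the mean). Total weight W = 637; half-weight = 318.5.
Sort by position and accumulate weight:
  block 0 (Denby, w=50) → cum 50
  block 3 (Holt, w=2) → cum 52
  block 4 (Brookfield, w=90) → cum 142
  block 8 (Ashton, w=40) → cum 182
  block 15 (Elwood, w=225) → cum 407  ≥ 318.5 → median here
  block 16 (Granby, w=70) → cum 477
  block 17 (Calder, w=60) → cum 537
  block 19 (Fenton, w=100) → cum 637
Optimal location: block 15.

x = 15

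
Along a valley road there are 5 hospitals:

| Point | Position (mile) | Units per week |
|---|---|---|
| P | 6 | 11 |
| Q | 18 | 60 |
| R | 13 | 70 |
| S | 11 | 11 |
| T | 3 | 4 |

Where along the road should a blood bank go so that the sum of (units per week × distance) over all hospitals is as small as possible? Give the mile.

For a sum of weighted absolute distances on a line, the optimum is the weighted median (not the mean). Total weight W = 156; half-weight = 78.
Sort by position and accumulate weight:
  mile 3 (T, w=4) → cum 4
  mile 6 (P, w=11) → cum 15
  mile 11 (S, w=11) → cum 26
  mile 13 (R, w=70) → cum 96  ≥ 78 → median here
  mile 18 (Q, w=60) → cum 156
Optimal location: mile 13.

x = 13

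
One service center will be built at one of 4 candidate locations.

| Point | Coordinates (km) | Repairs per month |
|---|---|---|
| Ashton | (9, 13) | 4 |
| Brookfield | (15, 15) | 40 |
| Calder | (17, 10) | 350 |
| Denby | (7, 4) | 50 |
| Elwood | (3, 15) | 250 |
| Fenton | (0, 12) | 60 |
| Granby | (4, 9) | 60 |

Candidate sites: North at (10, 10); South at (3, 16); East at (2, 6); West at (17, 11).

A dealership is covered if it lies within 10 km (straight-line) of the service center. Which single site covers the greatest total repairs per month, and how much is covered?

Coverage radius r = 10 km; a point is covered iff (Δx)²+(Δy)² ≤ 10² = 100.
  North (10, 10): covers {Ashton, Brookfield, Calder, Denby, Elwood, Granby} → 754
  South (3, 16): covers {Ashton, Elwood, Fenton, Granby} → 374
  East (2, 6): covers {Ashton, Denby, Elwood, Fenton, Granby} → 424
  West (17, 11): covers {Ashton, Brookfield, Calder} → 394
Maximum coverage at North: 754 repairs per month.

North, covering 754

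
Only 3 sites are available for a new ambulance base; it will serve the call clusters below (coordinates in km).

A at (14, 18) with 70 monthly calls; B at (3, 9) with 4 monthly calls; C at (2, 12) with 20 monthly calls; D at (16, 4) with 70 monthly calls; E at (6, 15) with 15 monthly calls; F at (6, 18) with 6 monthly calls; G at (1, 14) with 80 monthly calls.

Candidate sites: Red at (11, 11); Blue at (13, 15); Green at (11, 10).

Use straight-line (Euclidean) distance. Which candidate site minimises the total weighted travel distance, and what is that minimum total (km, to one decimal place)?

Total weighted distance at each candidate:
  Red (11, 11): total = 2332.2
  Blue (13, 15): total = 2408.2
  Green (11, 10): total = 2385.7
Minimum is at Red with total 2332.2 km.

Red, total 2332.2 km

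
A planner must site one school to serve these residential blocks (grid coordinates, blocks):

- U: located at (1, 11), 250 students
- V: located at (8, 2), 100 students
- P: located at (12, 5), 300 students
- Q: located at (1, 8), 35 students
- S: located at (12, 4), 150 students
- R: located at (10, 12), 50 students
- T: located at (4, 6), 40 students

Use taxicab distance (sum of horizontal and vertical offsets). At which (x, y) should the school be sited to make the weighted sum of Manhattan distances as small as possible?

Manhattan distance separates: Σwᵢ(|x−xᵢ|+|y−yᵢ|) = Σwᵢ|x−xᵢ| + Σwᵢ|y−yᵢ|, so x and y are optimised independently as 1-D weighted medians.
Total weight W = 925; half = 462.5.
x-coordinate, sorted with cumulative weight:
  x=1 (U, w=250) cum 250
  x=1 (Q, w=35) cum 285
  x=4 (T, w=40) cum 325
  x=8 (V, w=100) cum 425
  x=10 (R, w=50) cum 475  ← median
  x=12 (P, w=300) cum 775
  x=12 (S, w=150) cum 925
⇒ x* = 10
y-coordinate, sorted with cumulative weight:
  y=2 (V, w=100) cum 100
  y=4 (S, w=150) cum 250
  y=5 (P, w=300) cum 550  ← median
  y=6 (T, w=40) cum 590
  y=8 (Q, w=35) cum 625
  y=11 (U, w=250) cum 875
  y=12 (R, w=50) cum 925
⇒ y* = 5

(10, 5)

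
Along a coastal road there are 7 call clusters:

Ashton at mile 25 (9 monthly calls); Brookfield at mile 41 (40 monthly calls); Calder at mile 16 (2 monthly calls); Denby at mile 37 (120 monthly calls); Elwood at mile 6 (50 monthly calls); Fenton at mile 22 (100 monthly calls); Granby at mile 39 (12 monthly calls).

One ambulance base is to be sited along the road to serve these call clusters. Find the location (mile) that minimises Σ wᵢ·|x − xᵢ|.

For a sum of weighted absolute distances on a line, the optimum is the weighted median (not the mean). Total weight W = 333; half-weight = 166.5.
Sort by position and accumulate weight:
  mile 6 (Elwood, w=50) → cum 50
  mile 16 (Calder, w=2) → cum 52
  mile 22 (Fenton, w=100) → cum 152
  mile 25 (Ashton, w=9) → cum 161
  mile 37 (Denby, w=120) → cum 281  ≥ 166.5 → median here
  mile 39 (Granby, w=12) → cum 293
  mile 41 (Brookfield, w=40) → cum 333
Optimal location: mile 37.

x = 37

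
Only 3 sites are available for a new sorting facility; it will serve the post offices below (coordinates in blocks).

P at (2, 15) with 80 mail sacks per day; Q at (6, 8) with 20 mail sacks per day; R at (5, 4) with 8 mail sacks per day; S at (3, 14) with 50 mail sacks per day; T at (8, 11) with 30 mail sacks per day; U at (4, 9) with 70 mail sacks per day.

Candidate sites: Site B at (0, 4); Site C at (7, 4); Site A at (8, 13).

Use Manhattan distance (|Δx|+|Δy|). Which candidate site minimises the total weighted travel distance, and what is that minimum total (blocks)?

Site A, total 1796 blocks

Total weighted distance at each candidate:
  Site B (0, 4): total = 3010
  Site C (7, 4): total = 2896
  Site A (8, 13): total = 1796
Minimum is at Site A with total 1796 blocks.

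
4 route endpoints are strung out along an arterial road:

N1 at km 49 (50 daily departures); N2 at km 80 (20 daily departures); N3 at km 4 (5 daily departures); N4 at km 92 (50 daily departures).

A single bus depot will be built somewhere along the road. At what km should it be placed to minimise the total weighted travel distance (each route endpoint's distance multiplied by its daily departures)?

For a sum of weighted absolute distances on a line, the optimum is the weighted median (not the mean). Total weight W = 125; half-weight = 62.5.
Sort by position and accumulate weight:
  km 4 (N3, w=5) → cum 5
  km 49 (N1, w=50) → cum 55
  km 80 (N2, w=20) → cum 75  ≥ 62.5 → median here
  km 92 (N4, w=50) → cum 125
Optimal location: km 80.

x = 80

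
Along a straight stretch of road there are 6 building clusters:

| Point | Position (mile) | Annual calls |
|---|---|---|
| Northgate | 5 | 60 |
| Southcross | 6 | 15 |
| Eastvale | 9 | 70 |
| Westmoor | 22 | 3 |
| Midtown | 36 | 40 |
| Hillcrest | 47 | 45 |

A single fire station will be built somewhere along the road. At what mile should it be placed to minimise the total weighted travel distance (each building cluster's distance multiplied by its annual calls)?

For a sum of weighted absolute distances on a line, the optimum is the weighted median (not the mean). Total weight W = 233; half-weight = 116.5.
Sort by position and accumulate weight:
  mile 5 (Northgate, w=60) → cum 60
  mile 6 (Southcross, w=15) → cum 75
  mile 9 (Eastvale, w=70) → cum 145  ≥ 116.5 → median here
  mile 22 (Westmoor, w=3) → cum 148
  mile 36 (Midtown, w=40) → cum 188
  mile 47 (Hillcrest, w=45) → cum 233
Optimal location: mile 9.

x = 9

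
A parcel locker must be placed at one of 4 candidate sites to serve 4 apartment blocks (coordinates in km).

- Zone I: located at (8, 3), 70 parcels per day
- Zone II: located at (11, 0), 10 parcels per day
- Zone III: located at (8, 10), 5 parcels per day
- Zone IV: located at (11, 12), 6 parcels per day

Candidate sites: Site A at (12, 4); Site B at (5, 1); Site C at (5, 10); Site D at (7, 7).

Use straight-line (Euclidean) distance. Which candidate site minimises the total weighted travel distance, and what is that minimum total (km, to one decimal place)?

Site A, total 414.3 km

Total weighted distance at each candidate:
  Site A (12, 4): total = 414.3
  Site B (5, 1): total = 435.8
  Site C (5, 10): total = 702.7
  Site D (7, 7): total = 423.5
Minimum is at Site A with total 414.3 km.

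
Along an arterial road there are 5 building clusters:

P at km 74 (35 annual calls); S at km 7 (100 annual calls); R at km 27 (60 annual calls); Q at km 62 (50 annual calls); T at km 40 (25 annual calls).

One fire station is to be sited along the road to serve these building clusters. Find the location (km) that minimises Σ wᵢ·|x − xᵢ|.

x = 27

For a sum of weighted absolute distances on a line, the optimum is the weighted median (not the mean). Total weight W = 270; half-weight = 135.
Sort by position and accumulate weight:
  km 7 (S, w=100) → cum 100
  km 27 (R, w=60) → cum 160  ≥ 135 → median here
  km 40 (T, w=25) → cum 185
  km 62 (Q, w=50) → cum 235
  km 74 (P, w=35) → cum 270
Optimal location: km 27.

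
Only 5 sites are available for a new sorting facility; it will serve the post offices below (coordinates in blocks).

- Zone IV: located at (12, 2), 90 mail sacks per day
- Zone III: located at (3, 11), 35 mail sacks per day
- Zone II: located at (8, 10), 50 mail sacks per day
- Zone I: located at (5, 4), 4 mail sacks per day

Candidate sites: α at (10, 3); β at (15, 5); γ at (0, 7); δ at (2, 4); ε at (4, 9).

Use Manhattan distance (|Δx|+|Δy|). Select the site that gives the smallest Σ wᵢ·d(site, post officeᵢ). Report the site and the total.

α, total 1269 blocks

Total weighted distance at each candidate:
  α (10, 3): total = 1269
  β (15, 5): total = 1814
  γ (0, 7): total = 2357
  δ (2, 4): total = 1972
  ε (4, 9): total = 1729
Minimum is at α with total 1269 blocks.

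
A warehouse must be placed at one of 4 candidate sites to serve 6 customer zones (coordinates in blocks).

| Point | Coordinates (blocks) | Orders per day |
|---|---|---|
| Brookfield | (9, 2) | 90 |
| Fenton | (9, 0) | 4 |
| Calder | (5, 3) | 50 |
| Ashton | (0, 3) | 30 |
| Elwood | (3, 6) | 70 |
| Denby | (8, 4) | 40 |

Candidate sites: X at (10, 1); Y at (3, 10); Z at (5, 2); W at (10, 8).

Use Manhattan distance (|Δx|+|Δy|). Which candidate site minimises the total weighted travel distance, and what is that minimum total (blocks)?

Z, total 1234 blocks

Total weighted distance at each candidate:
  X (10, 1): total = 1938
  Y (3, 10): total = 2794
  Z (5, 2): total = 1234
  W (10, 8): total = 2486
Minimum is at Z with total 1234 blocks.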